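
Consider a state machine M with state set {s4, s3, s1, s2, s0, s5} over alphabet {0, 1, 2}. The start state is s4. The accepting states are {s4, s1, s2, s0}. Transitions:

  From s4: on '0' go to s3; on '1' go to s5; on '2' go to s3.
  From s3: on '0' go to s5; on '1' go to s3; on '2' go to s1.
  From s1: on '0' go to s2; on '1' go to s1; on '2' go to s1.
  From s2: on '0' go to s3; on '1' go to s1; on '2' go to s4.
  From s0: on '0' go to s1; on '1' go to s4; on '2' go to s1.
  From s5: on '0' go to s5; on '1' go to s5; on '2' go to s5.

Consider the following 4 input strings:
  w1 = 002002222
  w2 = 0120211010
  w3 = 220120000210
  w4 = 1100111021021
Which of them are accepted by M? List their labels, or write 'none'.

w1:
  start at s4
  read '0': s4 → s3
  read '0': s3 → s5
  read '2': s5 → s5
  read '0': s5 → s5
  read '0': s5 → s5
  read '2': s5 → s5
  read '2': s5 → s5
  read '2': s5 → s5
  read '2': s5 → s5
  end s5, rejected
w2:
  start at s4
  read '0': s4 → s3
  read '1': s3 → s3
  read '2': s3 → s1
  read '0': s1 → s2
  read '2': s2 → s4
  read '1': s4 → s5
  read '1': s5 → s5
  read '0': s5 → s5
  read '1': s5 → s5
  read '0': s5 → s5
  end s5, rejected
w3:
  start at s4
  read '2': s4 → s3
  read '2': s3 → s1
  read '0': s1 → s2
  read '1': s2 → s1
  read '2': s1 → s1
  read '0': s1 → s2
  read '0': s2 → s3
  read '0': s3 → s5
  read '0': s5 → s5
  read '2': s5 → s5
  read '1': s5 → s5
  read '0': s5 → s5
  end s5, rejected
w4:
  start at s4
  read '1': s4 → s5
  read '1': s5 → s5
  read '0': s5 → s5
  read '0': s5 → s5
  read '1': s5 → s5
  read '1': s5 → s5
  read '1': s5 → s5
  read '0': s5 → s5
  read '2': s5 → s5
  read '1': s5 → s5
  read '0': s5 → s5
  read '2': s5 → s5
  read '1': s5 → s5
  end s5, rejected

none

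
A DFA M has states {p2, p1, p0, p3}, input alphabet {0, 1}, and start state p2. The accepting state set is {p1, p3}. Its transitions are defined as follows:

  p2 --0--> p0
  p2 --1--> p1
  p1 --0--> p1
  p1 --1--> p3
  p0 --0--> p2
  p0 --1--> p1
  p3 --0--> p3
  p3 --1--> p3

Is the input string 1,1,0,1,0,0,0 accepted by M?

Yes

p2 → p1 → p3 → p3 → p3 → p3 → p3 → p3
End state p3 is accepting.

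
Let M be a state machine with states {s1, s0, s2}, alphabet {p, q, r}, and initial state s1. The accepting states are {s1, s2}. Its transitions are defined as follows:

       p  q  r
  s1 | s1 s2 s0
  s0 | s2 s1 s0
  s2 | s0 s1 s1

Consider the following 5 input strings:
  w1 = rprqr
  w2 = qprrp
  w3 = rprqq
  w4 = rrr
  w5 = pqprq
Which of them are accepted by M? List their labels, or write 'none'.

w1: Trace: s1 -r-> s0 -p-> s2 -r-> s1 -q-> s2 -r-> s1  → end s1, accepted
w2: Trace: s1 -q-> s2 -p-> s0 -r-> s0 -r-> s0 -p-> s2  → end s2, accepted
w3: Trace: s1 -r-> s0 -p-> s2 -r-> s1 -q-> s2 -q-> s1  → end s1, accepted
w4: Trace: s1 -r-> s0 -r-> s0 -r-> s0  → end s0, rejected
w5: Trace: s1 -p-> s1 -q-> s2 -p-> s0 -r-> s0 -q-> s1  → end s1, accepted

w1, w2, w3, w5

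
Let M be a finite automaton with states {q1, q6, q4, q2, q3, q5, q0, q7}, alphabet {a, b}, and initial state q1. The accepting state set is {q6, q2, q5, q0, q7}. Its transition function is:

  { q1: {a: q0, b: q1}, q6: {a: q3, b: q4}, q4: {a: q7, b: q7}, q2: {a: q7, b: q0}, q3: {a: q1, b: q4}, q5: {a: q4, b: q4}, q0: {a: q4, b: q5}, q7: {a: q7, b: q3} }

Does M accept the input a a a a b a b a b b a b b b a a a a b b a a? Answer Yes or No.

Yes

start at q1
read 'a': q1 → q0
read 'a': q0 → q4
read 'a': q4 → q7
read 'a': q7 → q7
read 'b': q7 → q3
read 'a': q3 → q1
read 'b': q1 → q1
read 'a': q1 → q0
read 'b': q0 → q5
read 'b': q5 → q4
read 'a': q4 → q7
read 'b': q7 → q3
read 'b': q3 → q4
read 'b': q4 → q7
read 'a': q7 → q7
read 'a': q7 → q7
read 'a': q7 → q7
read 'a': q7 → q7
read 'b': q7 → q3
read 'b': q3 → q4
read 'a': q4 → q7
read 'a': q7 → q7
End state q7 is accepting.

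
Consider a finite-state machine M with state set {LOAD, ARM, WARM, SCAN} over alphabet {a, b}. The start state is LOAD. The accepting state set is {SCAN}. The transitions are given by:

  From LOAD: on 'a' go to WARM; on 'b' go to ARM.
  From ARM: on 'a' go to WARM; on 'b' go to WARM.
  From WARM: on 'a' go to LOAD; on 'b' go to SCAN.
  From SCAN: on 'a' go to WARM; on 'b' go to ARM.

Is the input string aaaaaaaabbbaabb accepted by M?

start at LOAD
read 'a': LOAD → WARM
read 'a': WARM → LOAD
read 'a': LOAD → WARM
read 'a': WARM → LOAD
read 'a': LOAD → WARM
read 'a': WARM → LOAD
read 'a': LOAD → WARM
read 'a': WARM → LOAD
read 'b': LOAD → ARM
read 'b': ARM → WARM
read 'b': WARM → SCAN
read 'a': SCAN → WARM
read 'a': WARM → LOAD
read 'b': LOAD → ARM
read 'b': ARM → WARM
End state WARM is not accepting.

No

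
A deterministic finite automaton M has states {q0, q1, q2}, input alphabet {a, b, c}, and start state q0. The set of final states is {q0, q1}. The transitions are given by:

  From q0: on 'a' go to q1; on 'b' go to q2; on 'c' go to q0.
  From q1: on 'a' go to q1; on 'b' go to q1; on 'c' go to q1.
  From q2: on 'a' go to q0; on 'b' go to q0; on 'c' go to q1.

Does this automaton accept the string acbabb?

Trace: q0 -a-> q1 -c-> q1 -b-> q1 -a-> q1 -b-> q1 -b-> q1
End state q1 is accepting.

Yes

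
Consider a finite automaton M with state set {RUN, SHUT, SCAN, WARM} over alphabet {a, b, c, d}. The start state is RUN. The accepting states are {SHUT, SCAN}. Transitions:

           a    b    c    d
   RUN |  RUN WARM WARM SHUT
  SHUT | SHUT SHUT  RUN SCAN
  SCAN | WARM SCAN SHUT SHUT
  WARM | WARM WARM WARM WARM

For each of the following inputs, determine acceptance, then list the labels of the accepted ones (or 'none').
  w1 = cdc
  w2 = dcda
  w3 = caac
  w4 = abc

w2

w1: Trace: RUN -c-> WARM -d-> WARM -c-> WARM  → end WARM, rejected
w2: Trace: RUN -d-> SHUT -c-> RUN -d-> SHUT -a-> SHUT  → end SHUT, accepted
w3: Trace: RUN -c-> WARM -a-> WARM -a-> WARM -c-> WARM  → end WARM, rejected
w4: Trace: RUN -a-> RUN -b-> WARM -c-> WARM  → end WARM, rejected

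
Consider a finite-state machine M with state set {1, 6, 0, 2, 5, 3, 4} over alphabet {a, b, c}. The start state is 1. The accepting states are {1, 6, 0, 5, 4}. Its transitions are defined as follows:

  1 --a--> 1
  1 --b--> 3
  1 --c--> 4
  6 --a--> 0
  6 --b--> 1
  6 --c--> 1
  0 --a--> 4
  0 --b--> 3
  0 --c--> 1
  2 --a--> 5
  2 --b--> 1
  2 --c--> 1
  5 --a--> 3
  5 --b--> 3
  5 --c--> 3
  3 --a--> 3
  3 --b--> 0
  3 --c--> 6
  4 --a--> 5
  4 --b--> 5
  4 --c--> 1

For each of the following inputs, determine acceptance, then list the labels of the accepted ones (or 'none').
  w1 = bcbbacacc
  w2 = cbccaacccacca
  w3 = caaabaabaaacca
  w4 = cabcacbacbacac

w1: 1 → 3 → 6 → 1 → 3 → 3 → 6 → 0 → 1 → 4  → end 4, accepted
w2: 1 → 4 → 5 → 3 → 6 → 0 → 4 → 1 → 4 → 1 → 1 → 4 → 1 → 1  → end 1, accepted
w3: 1 → 4 → 5 → 3 → 3 → 0 → 4 → 5 → 3 → 3 → 3 → 3 → 6 → 1 → 1  → end 1, accepted
w4: 1 → 4 → 5 → 3 → 6 → 0 → 1 → 3 → 3 → 6 → 1 → 1 → 4 → 5 → 3  → end 3, rejected

w1, w2, w3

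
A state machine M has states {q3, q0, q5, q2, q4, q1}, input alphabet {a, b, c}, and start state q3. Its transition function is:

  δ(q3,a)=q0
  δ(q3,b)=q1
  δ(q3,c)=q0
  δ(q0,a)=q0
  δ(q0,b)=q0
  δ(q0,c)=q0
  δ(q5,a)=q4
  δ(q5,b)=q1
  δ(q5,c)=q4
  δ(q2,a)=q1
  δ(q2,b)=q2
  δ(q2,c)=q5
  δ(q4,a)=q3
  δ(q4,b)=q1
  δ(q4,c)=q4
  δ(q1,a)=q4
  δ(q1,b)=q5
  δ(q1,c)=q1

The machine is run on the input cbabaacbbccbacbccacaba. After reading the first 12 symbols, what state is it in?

q0

start at q3
read 'c': q3 → q0
read 'b': q0 → q0
read 'a': q0 → q0
read 'b': q0 → q0
read 'a': q0 → q0
read 'a': q0 → q0
read 'c': q0 → q0
read 'b': q0 → q0
read 'b': q0 → q0
read 'c': q0 → q0
read 'c': q0 → q0
read 'b': q0 → q0
After 12 symbols: q0.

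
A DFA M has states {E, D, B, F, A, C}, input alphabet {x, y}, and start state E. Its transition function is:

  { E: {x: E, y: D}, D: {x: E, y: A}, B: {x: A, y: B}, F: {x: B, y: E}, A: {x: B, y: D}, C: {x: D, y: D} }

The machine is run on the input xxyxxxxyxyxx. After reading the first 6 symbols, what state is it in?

start at E
read 'x': E → E
read 'x': E → E
read 'y': E → D
read 'x': D → E
read 'x': E → E
read 'x': E → E
After 6 symbols: E.

E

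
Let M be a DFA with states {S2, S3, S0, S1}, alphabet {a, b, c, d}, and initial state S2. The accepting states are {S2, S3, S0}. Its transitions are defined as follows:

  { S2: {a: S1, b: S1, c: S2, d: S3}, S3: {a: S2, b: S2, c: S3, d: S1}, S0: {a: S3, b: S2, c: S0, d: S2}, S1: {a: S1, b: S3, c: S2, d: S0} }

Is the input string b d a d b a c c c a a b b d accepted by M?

start at S2
read 'b': S2 → S1
read 'd': S1 → S0
read 'a': S0 → S3
read 'd': S3 → S1
read 'b': S1 → S3
read 'a': S3 → S2
read 'c': S2 → S2
read 'c': S2 → S2
read 'c': S2 → S2
read 'a': S2 → S1
read 'a': S1 → S1
read 'b': S1 → S3
read 'b': S3 → S2
read 'd': S2 → S3
End state S3 is accepting.

Yes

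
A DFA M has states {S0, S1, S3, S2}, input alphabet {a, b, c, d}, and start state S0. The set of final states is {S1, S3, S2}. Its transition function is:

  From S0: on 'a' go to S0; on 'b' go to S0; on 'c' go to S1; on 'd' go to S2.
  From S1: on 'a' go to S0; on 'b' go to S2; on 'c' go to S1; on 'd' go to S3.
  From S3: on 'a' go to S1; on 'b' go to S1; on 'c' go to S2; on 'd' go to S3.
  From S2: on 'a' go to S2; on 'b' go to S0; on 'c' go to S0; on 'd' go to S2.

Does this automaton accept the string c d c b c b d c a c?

Trace: S0 -c-> S1 -d-> S3 -c-> S2 -b-> S0 -c-> S1 -b-> S2 -d-> S2 -c-> S0 -a-> S0 -c-> S1
End state S1 is accepting.

Yes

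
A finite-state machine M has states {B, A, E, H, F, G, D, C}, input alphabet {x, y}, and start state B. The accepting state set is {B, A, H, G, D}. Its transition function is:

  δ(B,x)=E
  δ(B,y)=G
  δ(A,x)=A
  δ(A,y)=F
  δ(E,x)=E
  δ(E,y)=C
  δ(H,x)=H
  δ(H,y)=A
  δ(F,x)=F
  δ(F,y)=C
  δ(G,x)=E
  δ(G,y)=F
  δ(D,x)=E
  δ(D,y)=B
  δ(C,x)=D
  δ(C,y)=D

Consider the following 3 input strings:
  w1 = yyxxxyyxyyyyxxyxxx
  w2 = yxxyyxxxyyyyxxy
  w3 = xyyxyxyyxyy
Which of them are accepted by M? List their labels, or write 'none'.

w1: B → G → F → F → F → F → C → D → E → C → D → B → G → E → E → C → D → E → E  → end E, rejected
w2: B → G → E → E → C → D → E → E → E → C → D → B → G → E → E → C  → end C, rejected
w3: B → E → C → D → E → C → D → B → G → E → C → D  → end D, accepted

w3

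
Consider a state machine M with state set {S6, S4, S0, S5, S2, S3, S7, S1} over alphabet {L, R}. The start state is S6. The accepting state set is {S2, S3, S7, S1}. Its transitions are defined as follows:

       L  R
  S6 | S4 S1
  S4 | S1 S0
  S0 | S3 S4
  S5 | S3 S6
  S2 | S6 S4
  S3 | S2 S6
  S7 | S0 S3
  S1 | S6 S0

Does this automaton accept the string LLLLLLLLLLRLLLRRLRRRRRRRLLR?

No

S6 → S4 → S1 → S6 → S4 → S1 → S6 → S4 → S1 → S6 → S4 → S0 → S3 → S2 → S6 → S1 → S0 → S3 → S6 → S1 → S0 → S4 → S0 → S4 → S0 → S3 → S2 → S4
End state S4 is not accepting.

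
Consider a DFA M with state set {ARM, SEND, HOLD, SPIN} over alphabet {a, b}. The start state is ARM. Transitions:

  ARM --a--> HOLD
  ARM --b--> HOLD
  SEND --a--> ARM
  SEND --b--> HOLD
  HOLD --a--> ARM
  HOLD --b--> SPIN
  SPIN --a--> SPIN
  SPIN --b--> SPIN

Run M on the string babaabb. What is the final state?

start at ARM
read 'b': ARM → HOLD
read 'a': HOLD → ARM
read 'b': ARM → HOLD
read 'a': HOLD → ARM
read 'a': ARM → HOLD
read 'b': HOLD → SPIN
read 'b': SPIN → SPIN

SPIN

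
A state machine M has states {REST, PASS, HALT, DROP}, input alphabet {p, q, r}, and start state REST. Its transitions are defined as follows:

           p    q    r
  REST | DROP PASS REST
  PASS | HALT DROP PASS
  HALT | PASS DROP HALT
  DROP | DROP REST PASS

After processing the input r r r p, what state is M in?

DROP

Trace: REST -r-> REST -r-> REST -r-> REST -p-> DROP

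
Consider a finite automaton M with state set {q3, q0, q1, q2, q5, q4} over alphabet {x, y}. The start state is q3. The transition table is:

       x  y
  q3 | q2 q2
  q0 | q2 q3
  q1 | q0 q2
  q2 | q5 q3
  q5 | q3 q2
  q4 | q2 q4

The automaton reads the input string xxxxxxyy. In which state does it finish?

q3 → q2 → q5 → q3 → q2 → q5 → q3 → q2 → q3

q3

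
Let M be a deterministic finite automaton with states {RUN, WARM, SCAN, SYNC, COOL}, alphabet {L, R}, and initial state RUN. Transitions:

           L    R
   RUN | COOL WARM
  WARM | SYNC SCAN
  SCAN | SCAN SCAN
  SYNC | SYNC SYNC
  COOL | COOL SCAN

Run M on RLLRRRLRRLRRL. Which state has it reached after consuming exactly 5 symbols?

SYNC

Trace: RUN -R-> WARM -L-> SYNC -L-> SYNC -R-> SYNC -R-> SYNC
After 5 symbols: SYNC.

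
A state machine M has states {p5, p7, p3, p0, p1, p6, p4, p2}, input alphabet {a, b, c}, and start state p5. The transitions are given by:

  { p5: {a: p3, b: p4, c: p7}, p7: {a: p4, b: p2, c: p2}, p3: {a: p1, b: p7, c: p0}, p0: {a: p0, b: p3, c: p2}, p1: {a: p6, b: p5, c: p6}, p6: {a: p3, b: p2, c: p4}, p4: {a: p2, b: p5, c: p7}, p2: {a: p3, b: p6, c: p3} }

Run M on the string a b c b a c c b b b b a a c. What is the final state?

p6

Trace: p5 -a-> p3 -b-> p7 -c-> p2 -b-> p6 -a-> p3 -c-> p0 -c-> p2 -b-> p6 -b-> p2 -b-> p6 -b-> p2 -a-> p3 -a-> p1 -c-> p6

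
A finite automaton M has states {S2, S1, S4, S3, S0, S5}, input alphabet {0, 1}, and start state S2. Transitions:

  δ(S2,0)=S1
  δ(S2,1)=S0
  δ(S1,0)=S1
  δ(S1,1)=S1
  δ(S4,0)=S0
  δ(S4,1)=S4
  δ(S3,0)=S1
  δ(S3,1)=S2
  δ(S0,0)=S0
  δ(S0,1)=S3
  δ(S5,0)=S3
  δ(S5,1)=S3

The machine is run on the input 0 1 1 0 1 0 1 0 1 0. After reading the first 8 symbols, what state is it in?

start at S2
read '0': S2 → S1
read '1': S1 → S1
read '1': S1 → S1
read '0': S1 → S1
read '1': S1 → S1
read '0': S1 → S1
read '1': S1 → S1
read '0': S1 → S1
After 8 symbols: S1.

S1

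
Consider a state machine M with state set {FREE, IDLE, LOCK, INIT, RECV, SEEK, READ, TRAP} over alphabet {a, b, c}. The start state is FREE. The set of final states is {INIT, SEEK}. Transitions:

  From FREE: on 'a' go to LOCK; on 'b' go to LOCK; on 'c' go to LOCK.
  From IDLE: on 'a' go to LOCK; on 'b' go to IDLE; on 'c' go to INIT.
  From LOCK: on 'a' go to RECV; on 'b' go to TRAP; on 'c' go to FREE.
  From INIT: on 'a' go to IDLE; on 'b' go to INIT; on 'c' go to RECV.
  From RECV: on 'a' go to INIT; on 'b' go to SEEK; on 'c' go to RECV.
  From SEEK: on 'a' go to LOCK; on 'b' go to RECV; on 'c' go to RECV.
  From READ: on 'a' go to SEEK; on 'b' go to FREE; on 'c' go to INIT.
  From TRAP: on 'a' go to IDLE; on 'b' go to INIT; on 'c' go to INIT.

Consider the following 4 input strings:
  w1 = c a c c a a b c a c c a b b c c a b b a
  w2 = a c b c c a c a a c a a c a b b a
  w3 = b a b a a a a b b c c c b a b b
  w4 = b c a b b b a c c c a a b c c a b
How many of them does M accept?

2

w1: Trace: FREE -c-> LOCK -a-> RECV -c-> RECV -c-> RECV -a-> INIT -a-> IDLE -b-> IDLE -c-> INIT -a-> IDLE -c-> INIT -c-> RECV -a-> INIT -b-> INIT -b-> INIT -c-> RECV -c-> RECV -a-> INIT -b-> INIT -b-> INIT -a-> IDLE  → end IDLE, rejected
w2: Trace: FREE -a-> LOCK -c-> FREE -b-> LOCK -c-> FREE -c-> LOCK -a-> RECV -c-> RECV -a-> INIT -a-> IDLE -c-> INIT -a-> IDLE -a-> LOCK -c-> FREE -a-> LOCK -b-> TRAP -b-> INIT -a-> IDLE  → end IDLE, rejected
w3: Trace: FREE -b-> LOCK -a-> RECV -b-> SEEK -a-> LOCK -a-> RECV -a-> INIT -a-> IDLE -b-> IDLE -b-> IDLE -c-> INIT -c-> RECV -c-> RECV -b-> SEEK -a-> LOCK -b-> TRAP -b-> INIT  → end INIT, accepted
w4: Trace: FREE -b-> LOCK -c-> FREE -a-> LOCK -b-> TRAP -b-> INIT -b-> INIT -a-> IDLE -c-> INIT -c-> RECV -c-> RECV -a-> INIT -a-> IDLE -b-> IDLE -c-> INIT -c-> RECV -a-> INIT -b-> INIT  → end INIT, accepted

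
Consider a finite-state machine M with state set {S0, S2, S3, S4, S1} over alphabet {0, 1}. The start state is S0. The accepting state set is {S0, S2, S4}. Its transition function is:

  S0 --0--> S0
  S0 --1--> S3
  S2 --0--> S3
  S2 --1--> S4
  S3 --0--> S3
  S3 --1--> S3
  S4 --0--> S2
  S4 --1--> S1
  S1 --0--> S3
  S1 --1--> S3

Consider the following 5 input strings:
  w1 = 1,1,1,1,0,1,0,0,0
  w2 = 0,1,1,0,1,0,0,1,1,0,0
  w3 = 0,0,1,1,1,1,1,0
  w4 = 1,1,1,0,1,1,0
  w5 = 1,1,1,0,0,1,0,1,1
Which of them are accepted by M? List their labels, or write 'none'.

w1:
  start at S0
  read '1': S0 → S3
  read '1': S3 → S3
  read '1': S3 → S3
  read '1': S3 → S3
  read '0': S3 → S3
  read '1': S3 → S3
  read '0': S3 → S3
  read '0': S3 → S3
  read '0': S3 → S3
  end S3, rejected
w2:
  start at S0
  read '0': S0 → S0
  read '1': S0 → S3
  read '1': S3 → S3
  read '0': S3 → S3
  read '1': S3 → S3
  read '0': S3 → S3
  read '0': S3 → S3
  read '1': S3 → S3
  read '1': S3 → S3
  read '0': S3 → S3
  read '0': S3 → S3
  end S3, rejected
w3:
  start at S0
  read '0': S0 → S0
  read '0': S0 → S0
  read '1': S0 → S3
  read '1': S3 → S3
  read '1': S3 → S3
  read '1': S3 → S3
  read '1': S3 → S3
  read '0': S3 → S3
  end S3, rejected
w4:
  start at S0
  read '1': S0 → S3
  read '1': S3 → S3
  read '1': S3 → S3
  read '0': S3 → S3
  read '1': S3 → S3
  read '1': S3 → S3
  read '0': S3 → S3
  end S3, rejected
w5:
  start at S0
  read '1': S0 → S3
  read '1': S3 → S3
  read '1': S3 → S3
  read '0': S3 → S3
  read '0': S3 → S3
  read '1': S3 → S3
  read '0': S3 → S3
  read '1': S3 → S3
  read '1': S3 → S3
  end S3, rejected

none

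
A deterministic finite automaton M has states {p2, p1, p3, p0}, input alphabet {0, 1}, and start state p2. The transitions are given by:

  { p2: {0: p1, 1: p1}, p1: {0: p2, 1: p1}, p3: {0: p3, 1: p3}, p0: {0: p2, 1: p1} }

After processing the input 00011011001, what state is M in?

p1

Trace: p2 -0-> p1 -0-> p2 -0-> p1 -1-> p1 -1-> p1 -0-> p2 -1-> p1 -1-> p1 -0-> p2 -0-> p1 -1-> p1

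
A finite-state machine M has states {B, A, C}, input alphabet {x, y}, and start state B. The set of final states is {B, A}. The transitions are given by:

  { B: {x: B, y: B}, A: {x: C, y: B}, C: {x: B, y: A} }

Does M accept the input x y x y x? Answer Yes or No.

Yes

B → B → B → B → B → B
End state B is accepting.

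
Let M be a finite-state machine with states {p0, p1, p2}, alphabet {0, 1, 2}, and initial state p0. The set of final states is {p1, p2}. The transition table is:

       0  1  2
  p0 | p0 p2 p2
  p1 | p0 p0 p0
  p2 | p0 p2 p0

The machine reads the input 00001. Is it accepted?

start at p0
read '0': p0 → p0
read '0': p0 → p0
read '0': p0 → p0
read '0': p0 → p0
read '1': p0 → p2
End state p2 is accepting.

Yes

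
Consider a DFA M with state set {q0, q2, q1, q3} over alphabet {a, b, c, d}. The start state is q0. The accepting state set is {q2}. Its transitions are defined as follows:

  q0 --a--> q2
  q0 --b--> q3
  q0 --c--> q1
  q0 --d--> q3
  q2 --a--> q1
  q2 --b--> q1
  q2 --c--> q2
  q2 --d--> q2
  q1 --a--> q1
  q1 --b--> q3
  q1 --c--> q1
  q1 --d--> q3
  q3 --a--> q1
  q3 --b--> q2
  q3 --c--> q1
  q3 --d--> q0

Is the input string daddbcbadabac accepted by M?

q0 → q3 → q1 → q3 → q0 → q3 → q1 → q3 → q1 → q3 → q1 → q3 → q1 → q1
End state q1 is not accepting.

No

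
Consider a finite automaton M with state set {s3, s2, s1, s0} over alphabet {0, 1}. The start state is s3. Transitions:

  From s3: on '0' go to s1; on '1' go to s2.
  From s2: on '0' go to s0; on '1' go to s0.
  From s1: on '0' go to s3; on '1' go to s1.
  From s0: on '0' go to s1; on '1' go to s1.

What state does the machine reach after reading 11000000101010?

s0

start at s3
read '1': s3 → s2
read '1': s2 → s0
read '0': s0 → s1
read '0': s1 → s3
read '0': s3 → s1
read '0': s1 → s3
read '0': s3 → s1
read '0': s1 → s3
read '1': s3 → s2
read '0': s2 → s0
read '1': s0 → s1
read '0': s1 → s3
read '1': s3 → s2
read '0': s2 → s0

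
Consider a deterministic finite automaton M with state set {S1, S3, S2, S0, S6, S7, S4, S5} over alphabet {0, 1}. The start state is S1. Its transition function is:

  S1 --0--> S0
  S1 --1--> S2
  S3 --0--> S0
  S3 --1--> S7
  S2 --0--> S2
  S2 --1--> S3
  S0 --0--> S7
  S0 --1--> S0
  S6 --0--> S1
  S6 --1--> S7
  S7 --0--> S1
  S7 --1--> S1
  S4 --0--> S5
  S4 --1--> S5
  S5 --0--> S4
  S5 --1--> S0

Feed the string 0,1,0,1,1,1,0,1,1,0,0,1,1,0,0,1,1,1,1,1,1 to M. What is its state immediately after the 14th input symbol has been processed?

S1 → S0 → S0 → S7 → S1 → S2 → S3 → S0 → S0 → S0 → S7 → S1 → S2 → S3 → S0
After 14 symbols: S0.

S0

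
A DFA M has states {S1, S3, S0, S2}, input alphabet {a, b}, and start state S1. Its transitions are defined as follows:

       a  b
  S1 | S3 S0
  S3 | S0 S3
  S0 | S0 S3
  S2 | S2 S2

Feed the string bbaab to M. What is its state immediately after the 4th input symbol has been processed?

start at S1
read 'b': S1 → S0
read 'b': S0 → S3
read 'a': S3 → S0
read 'a': S0 → S0
After 4 symbols: S0.

S0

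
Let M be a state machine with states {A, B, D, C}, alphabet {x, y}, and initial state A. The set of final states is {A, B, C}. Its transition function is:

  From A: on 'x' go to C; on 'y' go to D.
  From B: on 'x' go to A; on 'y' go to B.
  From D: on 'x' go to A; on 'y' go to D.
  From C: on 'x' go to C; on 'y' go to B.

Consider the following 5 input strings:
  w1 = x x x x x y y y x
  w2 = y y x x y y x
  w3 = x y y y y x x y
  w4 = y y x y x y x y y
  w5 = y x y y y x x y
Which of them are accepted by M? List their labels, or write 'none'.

w1, w2, w3, w5

w1:
  start at A
  read 'x': A → C
  read 'x': C → C
  read 'x': C → C
  read 'x': C → C
  read 'x': C → C
  read 'y': C → B
  read 'y': B → B
  read 'y': B → B
  read 'x': B → A
  end A, accepted
w2:
  start at A
  read 'y': A → D
  read 'y': D → D
  read 'x': D → A
  read 'x': A → C
  read 'y': C → B
  read 'y': B → B
  read 'x': B → A
  end A, accepted
w3:
  start at A
  read 'x': A → C
  read 'y': C → B
  read 'y': B → B
  read 'y': B → B
  read 'y': B → B
  read 'x': B → A
  read 'x': A → C
  read 'y': C → B
  end B, accepted
w4:
  start at A
  read 'y': A → D
  read 'y': D → D
  read 'x': D → A
  read 'y': A → D
  read 'x': D → A
  read 'y': A → D
  read 'x': D → A
  read 'y': A → D
  read 'y': D → D
  end D, rejected
w5:
  start at A
  read 'y': A → D
  read 'x': D → A
  read 'y': A → D
  read 'y': D → D
  read 'y': D → D
  read 'x': D → A
  read 'x': A → C
  read 'y': C → B
  end B, accepted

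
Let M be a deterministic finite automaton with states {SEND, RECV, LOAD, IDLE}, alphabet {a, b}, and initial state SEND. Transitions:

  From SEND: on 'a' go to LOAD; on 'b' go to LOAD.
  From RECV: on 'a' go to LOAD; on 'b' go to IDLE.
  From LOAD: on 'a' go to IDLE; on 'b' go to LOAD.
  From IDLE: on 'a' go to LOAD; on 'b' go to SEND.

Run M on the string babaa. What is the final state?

IDLE

SEND → LOAD → IDLE → SEND → LOAD → IDLE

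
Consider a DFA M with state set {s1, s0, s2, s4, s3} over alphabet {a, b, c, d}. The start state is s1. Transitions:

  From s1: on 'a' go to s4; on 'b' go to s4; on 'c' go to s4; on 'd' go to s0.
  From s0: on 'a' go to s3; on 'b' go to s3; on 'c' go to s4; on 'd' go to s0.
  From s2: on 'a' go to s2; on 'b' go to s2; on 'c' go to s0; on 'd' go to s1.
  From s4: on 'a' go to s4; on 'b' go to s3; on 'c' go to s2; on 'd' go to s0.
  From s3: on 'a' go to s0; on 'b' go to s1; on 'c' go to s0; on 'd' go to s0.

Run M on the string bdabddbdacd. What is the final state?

s0

s1 → s4 → s0 → s3 → s1 → s0 → s0 → s3 → s0 → s3 → s0 → s0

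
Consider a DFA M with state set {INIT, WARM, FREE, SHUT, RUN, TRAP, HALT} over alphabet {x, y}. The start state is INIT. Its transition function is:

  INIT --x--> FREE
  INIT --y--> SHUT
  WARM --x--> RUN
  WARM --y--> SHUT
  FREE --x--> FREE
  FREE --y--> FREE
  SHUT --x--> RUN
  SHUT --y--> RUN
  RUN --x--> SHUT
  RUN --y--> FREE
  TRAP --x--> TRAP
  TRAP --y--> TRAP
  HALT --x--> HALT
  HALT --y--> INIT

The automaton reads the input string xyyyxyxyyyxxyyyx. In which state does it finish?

start at INIT
read 'x': INIT → FREE
read 'y': FREE → FREE
read 'y': FREE → FREE
read 'y': FREE → FREE
read 'x': FREE → FREE
read 'y': FREE → FREE
read 'x': FREE → FREE
read 'y': FREE → FREE
read 'y': FREE → FREE
read 'y': FREE → FREE
read 'x': FREE → FREE
read 'x': FREE → FREE
read 'y': FREE → FREE
read 'y': FREE → FREE
read 'y': FREE → FREE
read 'x': FREE → FREE

FREE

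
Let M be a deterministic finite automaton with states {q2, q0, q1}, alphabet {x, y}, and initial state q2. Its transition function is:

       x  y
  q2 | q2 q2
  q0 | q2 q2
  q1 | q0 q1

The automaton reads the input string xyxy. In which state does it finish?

q2

Trace: q2 -x-> q2 -y-> q2 -x-> q2 -y-> q2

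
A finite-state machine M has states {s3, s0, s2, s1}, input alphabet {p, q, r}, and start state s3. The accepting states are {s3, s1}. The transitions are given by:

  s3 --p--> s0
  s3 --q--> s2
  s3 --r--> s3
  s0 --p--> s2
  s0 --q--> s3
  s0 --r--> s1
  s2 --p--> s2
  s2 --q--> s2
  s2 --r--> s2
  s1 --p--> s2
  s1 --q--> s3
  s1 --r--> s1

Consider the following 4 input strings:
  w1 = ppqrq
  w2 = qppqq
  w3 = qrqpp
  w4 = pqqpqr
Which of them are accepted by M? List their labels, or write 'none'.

none

w1: Trace: s3 -p-> s0 -p-> s2 -q-> s2 -r-> s2 -q-> s2  → end s2, rejected
w2: Trace: s3 -q-> s2 -p-> s2 -p-> s2 -q-> s2 -q-> s2  → end s2, rejected
w3: Trace: s3 -q-> s2 -r-> s2 -q-> s2 -p-> s2 -p-> s2  → end s2, rejected
w4: Trace: s3 -p-> s0 -q-> s3 -q-> s2 -p-> s2 -q-> s2 -r-> s2  → end s2, rejected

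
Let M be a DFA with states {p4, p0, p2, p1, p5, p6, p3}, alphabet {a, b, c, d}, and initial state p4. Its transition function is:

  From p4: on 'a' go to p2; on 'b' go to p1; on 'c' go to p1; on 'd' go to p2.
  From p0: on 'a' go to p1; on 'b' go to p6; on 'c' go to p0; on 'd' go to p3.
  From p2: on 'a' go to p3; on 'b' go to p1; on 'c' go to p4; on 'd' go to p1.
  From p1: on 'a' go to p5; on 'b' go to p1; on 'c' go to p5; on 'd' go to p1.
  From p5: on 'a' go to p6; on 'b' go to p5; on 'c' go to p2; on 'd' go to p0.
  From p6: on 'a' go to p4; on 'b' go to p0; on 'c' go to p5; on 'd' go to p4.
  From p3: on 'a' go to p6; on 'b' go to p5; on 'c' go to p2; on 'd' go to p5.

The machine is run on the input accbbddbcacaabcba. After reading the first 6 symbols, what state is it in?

p1

Trace: p4 -a-> p2 -c-> p4 -c-> p1 -b-> p1 -b-> p1 -d-> p1
After 6 symbols: p1.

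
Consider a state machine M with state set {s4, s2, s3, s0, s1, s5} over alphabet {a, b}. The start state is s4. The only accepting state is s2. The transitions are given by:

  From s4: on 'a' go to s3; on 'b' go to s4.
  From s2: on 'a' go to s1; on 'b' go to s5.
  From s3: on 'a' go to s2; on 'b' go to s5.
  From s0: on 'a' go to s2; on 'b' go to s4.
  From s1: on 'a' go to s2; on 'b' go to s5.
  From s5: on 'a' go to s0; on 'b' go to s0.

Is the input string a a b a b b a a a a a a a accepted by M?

No

start at s4
read 'a': s4 → s3
read 'a': s3 → s2
read 'b': s2 → s5
read 'a': s5 → s0
read 'b': s0 → s4
read 'b': s4 → s4
read 'a': s4 → s3
read 'a': s3 → s2
read 'a': s2 → s1
read 'a': s1 → s2
read 'a': s2 → s1
read 'a': s1 → s2
read 'a': s2 → s1
End state s1 is not accepting.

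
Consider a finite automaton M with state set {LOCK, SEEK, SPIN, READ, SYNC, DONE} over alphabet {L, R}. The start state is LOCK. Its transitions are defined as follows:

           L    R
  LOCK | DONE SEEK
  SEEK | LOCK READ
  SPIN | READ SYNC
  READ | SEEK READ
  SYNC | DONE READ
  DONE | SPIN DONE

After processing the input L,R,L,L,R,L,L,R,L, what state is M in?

LOCK

start at LOCK
read 'L': LOCK → DONE
read 'R': DONE → DONE
read 'L': DONE → SPIN
read 'L': SPIN → READ
read 'R': READ → READ
read 'L': READ → SEEK
read 'L': SEEK → LOCK
read 'R': LOCK → SEEK
read 'L': SEEK → LOCK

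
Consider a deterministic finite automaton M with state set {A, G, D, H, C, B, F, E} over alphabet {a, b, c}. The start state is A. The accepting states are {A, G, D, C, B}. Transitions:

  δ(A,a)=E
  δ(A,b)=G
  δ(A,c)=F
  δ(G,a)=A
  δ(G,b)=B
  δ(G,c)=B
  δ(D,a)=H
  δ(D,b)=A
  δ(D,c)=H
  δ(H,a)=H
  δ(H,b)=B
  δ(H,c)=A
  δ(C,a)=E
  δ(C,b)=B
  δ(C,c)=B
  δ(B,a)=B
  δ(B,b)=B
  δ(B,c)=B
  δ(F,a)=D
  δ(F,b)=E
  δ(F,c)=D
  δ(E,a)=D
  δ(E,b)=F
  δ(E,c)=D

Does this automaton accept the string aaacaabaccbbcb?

Yes

Trace: A -a-> E -a-> D -a-> H -c-> A -a-> E -a-> D -b-> A -a-> E -c-> D -c-> H -b-> B -b-> B -c-> B -b-> B
End state B is accepting.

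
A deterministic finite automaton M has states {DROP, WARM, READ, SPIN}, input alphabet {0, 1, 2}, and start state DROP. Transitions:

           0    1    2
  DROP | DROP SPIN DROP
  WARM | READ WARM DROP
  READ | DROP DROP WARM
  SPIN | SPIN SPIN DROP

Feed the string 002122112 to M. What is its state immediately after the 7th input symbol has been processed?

Trace: DROP -0-> DROP -0-> DROP -2-> DROP -1-> SPIN -2-> DROP -2-> DROP -1-> SPIN
After 7 symbols: SPIN.

SPIN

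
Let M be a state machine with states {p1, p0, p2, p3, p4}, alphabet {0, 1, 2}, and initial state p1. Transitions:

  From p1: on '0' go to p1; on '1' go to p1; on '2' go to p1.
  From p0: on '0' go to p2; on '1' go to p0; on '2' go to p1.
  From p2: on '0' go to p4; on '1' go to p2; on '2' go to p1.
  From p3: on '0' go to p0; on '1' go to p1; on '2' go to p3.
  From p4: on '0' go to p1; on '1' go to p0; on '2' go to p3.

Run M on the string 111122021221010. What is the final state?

p1

start at p1
read '1': p1 → p1
read '1': p1 → p1
read '1': p1 → p1
read '1': p1 → p1
read '2': p1 → p1
read '2': p1 → p1
read '0': p1 → p1
read '2': p1 → p1
read '1': p1 → p1
read '2': p1 → p1
read '2': p1 → p1
read '1': p1 → p1
read '0': p1 → p1
read '1': p1 → p1
read '0': p1 → p1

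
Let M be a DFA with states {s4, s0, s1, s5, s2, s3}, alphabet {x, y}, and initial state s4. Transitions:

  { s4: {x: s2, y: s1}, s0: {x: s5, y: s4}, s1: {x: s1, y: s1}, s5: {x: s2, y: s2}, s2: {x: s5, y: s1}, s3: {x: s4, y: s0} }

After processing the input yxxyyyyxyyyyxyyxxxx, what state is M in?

s4 → s1 → s1 → s1 → s1 → s1 → s1 → s1 → s1 → s1 → s1 → s1 → s1 → s1 → s1 → s1 → s1 → s1 → s1 → s1

s1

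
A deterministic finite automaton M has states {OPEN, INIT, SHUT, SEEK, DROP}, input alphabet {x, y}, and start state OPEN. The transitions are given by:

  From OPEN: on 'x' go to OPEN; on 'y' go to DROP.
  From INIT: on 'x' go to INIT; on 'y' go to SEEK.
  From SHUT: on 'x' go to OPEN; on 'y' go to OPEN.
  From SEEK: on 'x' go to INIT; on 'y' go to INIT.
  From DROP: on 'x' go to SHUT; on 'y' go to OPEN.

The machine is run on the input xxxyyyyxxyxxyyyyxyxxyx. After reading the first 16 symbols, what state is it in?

OPEN

OPEN → OPEN → OPEN → OPEN → DROP → OPEN → DROP → OPEN → OPEN → OPEN → DROP → SHUT → OPEN → DROP → OPEN → DROP → OPEN
After 16 symbols: OPEN.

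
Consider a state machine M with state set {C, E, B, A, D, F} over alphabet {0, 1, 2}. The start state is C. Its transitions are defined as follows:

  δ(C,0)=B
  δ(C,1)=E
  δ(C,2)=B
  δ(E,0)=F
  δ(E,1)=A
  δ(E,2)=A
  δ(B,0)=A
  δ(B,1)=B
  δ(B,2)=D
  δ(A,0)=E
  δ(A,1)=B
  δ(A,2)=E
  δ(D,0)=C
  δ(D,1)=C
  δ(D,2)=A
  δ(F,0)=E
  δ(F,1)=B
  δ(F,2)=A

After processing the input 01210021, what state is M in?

A

Trace: C -0-> B -1-> B -2-> D -1-> C -0-> B -0-> A -2-> E -1-> A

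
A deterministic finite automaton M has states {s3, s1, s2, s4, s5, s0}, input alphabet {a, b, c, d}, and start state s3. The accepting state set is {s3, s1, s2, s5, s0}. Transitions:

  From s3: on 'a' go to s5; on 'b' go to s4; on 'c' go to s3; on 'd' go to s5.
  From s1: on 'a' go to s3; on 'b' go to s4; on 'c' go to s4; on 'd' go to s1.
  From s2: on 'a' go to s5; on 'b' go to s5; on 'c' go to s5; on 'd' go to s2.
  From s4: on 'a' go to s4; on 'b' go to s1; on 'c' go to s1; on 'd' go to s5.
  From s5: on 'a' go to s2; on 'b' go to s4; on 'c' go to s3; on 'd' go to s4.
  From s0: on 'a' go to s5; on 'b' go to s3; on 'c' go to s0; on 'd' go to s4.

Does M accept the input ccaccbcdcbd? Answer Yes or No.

Yes

s3 → s3 → s3 → s5 → s3 → s3 → s4 → s1 → s1 → s4 → s1 → s1
End state s1 is accepting.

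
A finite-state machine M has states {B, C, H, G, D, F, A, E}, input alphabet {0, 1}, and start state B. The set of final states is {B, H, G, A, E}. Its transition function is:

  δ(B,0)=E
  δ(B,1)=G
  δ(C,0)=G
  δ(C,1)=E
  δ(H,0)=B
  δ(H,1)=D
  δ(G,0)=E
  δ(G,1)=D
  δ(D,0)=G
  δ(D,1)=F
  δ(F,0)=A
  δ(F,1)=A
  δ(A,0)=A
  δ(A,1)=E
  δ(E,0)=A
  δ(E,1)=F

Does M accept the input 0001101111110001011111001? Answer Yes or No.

Yes

Trace: B -0-> E -0-> A -0-> A -1-> E -1-> F -0-> A -1-> E -1-> F -1-> A -1-> E -1-> F -1-> A -0-> A -0-> A -0-> A -1-> E -0-> A -1-> E -1-> F -1-> A -1-> E -1-> F -0-> A -0-> A -1-> E
End state E is accepting.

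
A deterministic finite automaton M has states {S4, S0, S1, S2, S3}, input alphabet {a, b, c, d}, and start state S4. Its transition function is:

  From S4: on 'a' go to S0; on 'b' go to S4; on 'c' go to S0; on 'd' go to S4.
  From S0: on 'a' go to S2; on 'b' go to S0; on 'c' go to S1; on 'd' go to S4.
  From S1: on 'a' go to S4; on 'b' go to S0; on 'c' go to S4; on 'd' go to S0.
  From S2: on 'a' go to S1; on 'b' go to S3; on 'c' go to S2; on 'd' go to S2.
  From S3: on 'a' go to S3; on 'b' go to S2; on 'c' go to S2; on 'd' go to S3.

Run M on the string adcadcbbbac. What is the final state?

S4 → S0 → S4 → S0 → S2 → S2 → S2 → S3 → S2 → S3 → S3 → S2

S2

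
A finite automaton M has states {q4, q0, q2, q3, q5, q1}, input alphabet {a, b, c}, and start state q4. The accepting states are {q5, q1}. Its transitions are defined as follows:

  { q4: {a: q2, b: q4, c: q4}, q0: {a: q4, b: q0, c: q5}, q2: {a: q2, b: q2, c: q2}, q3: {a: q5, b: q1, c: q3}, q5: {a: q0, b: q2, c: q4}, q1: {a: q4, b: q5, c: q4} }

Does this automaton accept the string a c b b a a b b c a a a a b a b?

q4 → q2 → q2 → q2 → q2 → q2 → q2 → q2 → q2 → q2 → q2 → q2 → q2 → q2 → q2 → q2 → q2
End state q2 is not accepting.

No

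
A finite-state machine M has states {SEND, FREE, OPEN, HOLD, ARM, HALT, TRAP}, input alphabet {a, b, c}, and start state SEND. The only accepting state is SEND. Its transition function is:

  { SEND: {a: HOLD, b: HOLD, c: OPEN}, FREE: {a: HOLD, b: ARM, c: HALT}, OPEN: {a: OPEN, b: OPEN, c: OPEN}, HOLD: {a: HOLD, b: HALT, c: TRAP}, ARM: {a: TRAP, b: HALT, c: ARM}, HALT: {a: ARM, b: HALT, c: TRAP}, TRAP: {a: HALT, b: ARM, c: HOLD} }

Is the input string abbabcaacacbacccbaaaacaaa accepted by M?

No

start at SEND
read 'a': SEND → HOLD
read 'b': HOLD → HALT
read 'b': HALT → HALT
read 'a': HALT → ARM
read 'b': ARM → HALT
read 'c': HALT → TRAP
read 'a': TRAP → HALT
read 'a': HALT → ARM
read 'c': ARM → ARM
read 'a': ARM → TRAP
read 'c': TRAP → HOLD
read 'b': HOLD → HALT
read 'a': HALT → ARM
read 'c': ARM → ARM
read 'c': ARM → ARM
read 'c': ARM → ARM
read 'b': ARM → HALT
read 'a': HALT → ARM
read 'a': ARM → TRAP
read 'a': TRAP → HALT
read 'a': HALT → ARM
read 'c': ARM → ARM
read 'a': ARM → TRAP
read 'a': TRAP → HALT
read 'a': HALT → ARM
End state ARM is not accepting.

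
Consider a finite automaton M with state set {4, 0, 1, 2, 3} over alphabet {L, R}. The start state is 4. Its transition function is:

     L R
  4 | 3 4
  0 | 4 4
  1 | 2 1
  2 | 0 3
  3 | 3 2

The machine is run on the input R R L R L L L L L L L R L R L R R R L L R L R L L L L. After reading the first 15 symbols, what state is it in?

start at 4
read 'R': 4 → 4
read 'R': 4 → 4
read 'L': 4 → 3
read 'R': 3 → 2
read 'L': 2 → 0
read 'L': 0 → 4
read 'L': 4 → 3
read 'L': 3 → 3
read 'L': 3 → 3
read 'L': 3 → 3
read 'L': 3 → 3
read 'R': 3 → 2
read 'L': 2 → 0
read 'R': 0 → 4
read 'L': 4 → 3
After 15 symbols: 3.

3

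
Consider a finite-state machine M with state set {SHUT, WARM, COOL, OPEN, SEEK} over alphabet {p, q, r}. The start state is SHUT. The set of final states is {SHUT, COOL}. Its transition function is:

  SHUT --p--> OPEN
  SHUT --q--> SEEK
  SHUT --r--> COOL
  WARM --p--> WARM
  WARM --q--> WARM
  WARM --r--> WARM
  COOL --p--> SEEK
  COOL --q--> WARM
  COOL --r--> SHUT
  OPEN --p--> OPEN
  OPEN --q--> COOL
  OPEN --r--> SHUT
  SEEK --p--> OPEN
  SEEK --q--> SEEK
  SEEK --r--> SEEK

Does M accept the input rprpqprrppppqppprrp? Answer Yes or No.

SHUT → COOL → SEEK → SEEK → OPEN → COOL → SEEK → SEEK → SEEK → OPEN → OPEN → OPEN → OPEN → COOL → SEEK → OPEN → OPEN → SHUT → COOL → SEEK
End state SEEK is not accepting.

No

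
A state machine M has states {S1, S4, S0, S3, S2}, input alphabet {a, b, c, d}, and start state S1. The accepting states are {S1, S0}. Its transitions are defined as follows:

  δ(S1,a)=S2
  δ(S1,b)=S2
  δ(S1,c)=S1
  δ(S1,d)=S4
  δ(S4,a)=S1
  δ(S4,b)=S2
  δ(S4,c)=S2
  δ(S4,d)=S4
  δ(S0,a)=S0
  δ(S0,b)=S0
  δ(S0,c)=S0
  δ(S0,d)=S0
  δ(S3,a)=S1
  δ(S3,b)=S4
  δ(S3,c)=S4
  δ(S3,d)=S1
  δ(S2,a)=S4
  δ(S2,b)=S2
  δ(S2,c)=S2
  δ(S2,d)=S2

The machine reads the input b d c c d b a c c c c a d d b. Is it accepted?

start at S1
read 'b': S1 → S2
read 'd': S2 → S2
read 'c': S2 → S2
read 'c': S2 → S2
read 'd': S2 → S2
read 'b': S2 → S2
read 'a': S2 → S4
read 'c': S4 → S2
read 'c': S2 → S2
read 'c': S2 → S2
read 'c': S2 → S2
read 'a': S2 → S4
read 'd': S4 → S4
read 'd': S4 → S4
read 'b': S4 → S2
End state S2 is not accepting.

No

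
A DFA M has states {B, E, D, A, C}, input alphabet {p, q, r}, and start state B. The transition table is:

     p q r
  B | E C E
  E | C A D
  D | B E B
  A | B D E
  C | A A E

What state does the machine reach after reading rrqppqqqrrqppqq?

E

Trace: B -r-> E -r-> D -q-> E -p-> C -p-> A -q-> D -q-> E -q-> A -r-> E -r-> D -q-> E -p-> C -p-> A -q-> D -q-> E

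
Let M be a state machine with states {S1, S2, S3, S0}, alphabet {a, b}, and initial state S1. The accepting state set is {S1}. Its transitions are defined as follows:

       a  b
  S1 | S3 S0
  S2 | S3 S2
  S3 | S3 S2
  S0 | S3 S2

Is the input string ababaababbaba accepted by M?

No

Trace: S1 -a-> S3 -b-> S2 -a-> S3 -b-> S2 -a-> S3 -a-> S3 -b-> S2 -a-> S3 -b-> S2 -b-> S2 -a-> S3 -b-> S2 -a-> S3
End state S3 is not accepting.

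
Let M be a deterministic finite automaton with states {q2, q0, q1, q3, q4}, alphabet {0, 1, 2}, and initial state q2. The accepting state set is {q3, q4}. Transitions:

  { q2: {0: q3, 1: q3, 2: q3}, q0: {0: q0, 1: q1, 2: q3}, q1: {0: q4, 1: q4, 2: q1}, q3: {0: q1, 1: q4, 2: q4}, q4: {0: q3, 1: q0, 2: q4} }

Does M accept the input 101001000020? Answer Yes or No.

start at q2
read '1': q2 → q3
read '0': q3 → q1
read '1': q1 → q4
read '0': q4 → q3
read '0': q3 → q1
read '1': q1 → q4
read '0': q4 → q3
read '0': q3 → q1
read '0': q1 → q4
read '0': q4 → q3
read '2': q3 → q4
read '0': q4 → q3
End state q3 is accepting.

Yes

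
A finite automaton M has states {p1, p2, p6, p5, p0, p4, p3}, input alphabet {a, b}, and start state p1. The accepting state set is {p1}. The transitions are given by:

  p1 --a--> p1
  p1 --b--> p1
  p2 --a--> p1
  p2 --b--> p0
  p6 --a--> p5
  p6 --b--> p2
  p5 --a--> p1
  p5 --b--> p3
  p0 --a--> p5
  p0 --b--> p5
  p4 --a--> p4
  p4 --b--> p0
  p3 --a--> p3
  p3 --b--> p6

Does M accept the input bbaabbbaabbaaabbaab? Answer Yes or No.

Trace: p1 -b-> p1 -b-> p1 -a-> p1 -a-> p1 -b-> p1 -b-> p1 -b-> p1 -a-> p1 -a-> p1 -b-> p1 -b-> p1 -a-> p1 -a-> p1 -a-> p1 -b-> p1 -b-> p1 -a-> p1 -a-> p1 -b-> p1
End state p1 is accepting.

Yes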